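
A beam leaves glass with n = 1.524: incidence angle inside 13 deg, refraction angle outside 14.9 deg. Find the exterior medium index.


Apply Snell's law: n1 * sin(theta1) = n2 * sin(theta2)
  n2 = n1 * sin(theta1) / sin(theta2)
  sin(13) = 0.224951
  sin(14.9) = 0.257133
  n2 = 1.524 * 0.224951 / 0.257133 = 1.3333

1.3333


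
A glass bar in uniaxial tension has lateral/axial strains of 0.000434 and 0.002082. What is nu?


Poisson's ratio: nu = lateral strain / axial strain
  nu = 0.000434 / 0.002082 = 0.2085

0.2085


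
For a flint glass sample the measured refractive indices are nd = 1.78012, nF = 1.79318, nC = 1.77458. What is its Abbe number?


Abbe number formula: Vd = (nd - 1) / (nF - nC)
  nd - 1 = 1.78012 - 1 = 0.78012
  nF - nC = 1.79318 - 1.77458 = 0.0186
  Vd = 0.78012 / 0.0186 = 41.94

41.94


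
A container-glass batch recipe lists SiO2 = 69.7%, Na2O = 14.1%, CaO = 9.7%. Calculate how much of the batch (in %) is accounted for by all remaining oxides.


Sum the three major oxides:
  SiO2 + Na2O + CaO = 69.7 + 14.1 + 9.7 = 93.5%
Subtract from 100%:
  Others = 100 - 93.5 = 6.5%

6.5%


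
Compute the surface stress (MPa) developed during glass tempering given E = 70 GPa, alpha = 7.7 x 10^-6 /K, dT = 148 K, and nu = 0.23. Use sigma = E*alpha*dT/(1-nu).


Tempering stress: sigma = E * alpha * dT / (1 - nu)
  E (MPa) = 70 * 1000 = 70000
  Numerator = 70000 * (7.7 x 10^-6) * 148 = 79.772
  Denominator = 1 - 0.23 = 0.77
  sigma = 79.772 / 0.77 = 103.6 MPa

103.6 MPa


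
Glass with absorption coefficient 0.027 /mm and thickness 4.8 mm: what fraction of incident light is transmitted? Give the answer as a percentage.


Beer-Lambert law: T = exp(-alpha * thickness)
  exponent = -0.027 * 4.8 = -0.1296
  T = exp(-0.1296) = 0.8784
  Percentage = 0.8784 * 100 = 87.84%

87.84%


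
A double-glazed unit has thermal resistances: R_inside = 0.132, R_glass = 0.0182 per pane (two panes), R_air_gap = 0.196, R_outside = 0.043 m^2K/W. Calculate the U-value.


Total thermal resistance (series):
  R_total = R_in + R_glass + R_air + R_glass + R_out
  R_total = 0.132 + 0.0182 + 0.196 + 0.0182 + 0.043 = 0.4074 m^2K/W
U-value = 1 / R_total = 1 / 0.4074 = 2.455 W/m^2K

2.455 W/m^2K


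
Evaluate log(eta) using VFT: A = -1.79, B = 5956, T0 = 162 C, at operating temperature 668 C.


VFT equation: log(eta) = A + B / (T - T0)
  T - T0 = 668 - 162 = 506
  B / (T - T0) = 5956 / 506 = 11.771
  log(eta) = -1.79 + 11.771 = 9.981

9.981


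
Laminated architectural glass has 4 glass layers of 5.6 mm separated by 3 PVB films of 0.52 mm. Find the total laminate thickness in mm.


Total thickness = glass contribution + PVB contribution
  Glass: 4 * 5.6 = 22.4 mm
  PVB: 3 * 0.52 = 1.56 mm
  Total = 22.4 + 1.56 = 23.96 mm

23.96 mm


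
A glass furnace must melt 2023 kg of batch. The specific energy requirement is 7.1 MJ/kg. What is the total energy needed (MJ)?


Total energy = mass * specific energy
  E = 2023 * 7.1 = 14363.3 MJ

14363.3 MJ


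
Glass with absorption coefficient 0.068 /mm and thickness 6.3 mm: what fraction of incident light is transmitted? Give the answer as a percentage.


Beer-Lambert law: T = exp(-alpha * thickness)
  exponent = -0.068 * 6.3 = -0.4284
  T = exp(-0.4284) = 0.6516
  Percentage = 0.6516 * 100 = 65.16%

65.16%


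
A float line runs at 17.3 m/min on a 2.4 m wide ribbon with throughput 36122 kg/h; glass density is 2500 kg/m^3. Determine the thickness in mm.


Ribbon cross-section from mass balance:
  Volume rate = throughput / density = 36122 / 2500 = 14.4488 m^3/h
  thickness = volume rate / (speed * 60 * width), i.e.
  thickness = throughput / (60 * speed * width * density) * 1000
  thickness = 36122 / (60 * 17.3 * 2.4 * 2500) * 1000 = 5.8 mm

5.8 mm


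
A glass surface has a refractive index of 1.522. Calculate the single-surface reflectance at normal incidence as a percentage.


Fresnel reflectance at normal incidence:
  R = ((n - 1)/(n + 1))^2
  (n - 1)/(n + 1) = (1.522 - 1)/(1.522 + 1) = 0.206979
  R = 0.206979^2 = 0.0428403
  R(%) = 0.0428403 * 100 = 4.284%

4.284%


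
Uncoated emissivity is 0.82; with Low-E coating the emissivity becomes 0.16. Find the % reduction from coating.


Percentage reduction = (1 - coated/uncoated) * 100
  Ratio = 0.16 / 0.82 = 0.1951
  Reduction = (1 - 0.1951) * 100 = 80.5%

80.5%


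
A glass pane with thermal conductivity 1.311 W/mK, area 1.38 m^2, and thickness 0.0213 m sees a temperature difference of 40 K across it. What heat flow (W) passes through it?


Fourier's law: Q = k * A * dT / t
  Q = 1.311 * 1.38 * 40 / 0.0213
  Q = 72.3672 / 0.0213 = 3397.5 W

3397.5 W


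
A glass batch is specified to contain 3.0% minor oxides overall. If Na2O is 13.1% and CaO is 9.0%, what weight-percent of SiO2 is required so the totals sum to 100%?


Known pieces sum to 100%:
  SiO2 = 100 - (others + Na2O + CaO)
  SiO2 = 100 - (3.0 + 13.1 + 9.0) = 74.9%

74.9%


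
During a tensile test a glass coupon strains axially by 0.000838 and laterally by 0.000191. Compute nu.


Poisson's ratio: nu = lateral strain / axial strain
  nu = 0.000191 / 0.000838 = 0.2279

0.2279


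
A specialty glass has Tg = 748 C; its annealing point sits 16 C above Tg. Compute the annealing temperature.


The annealing temperature is Tg plus the offset:
  T_anneal = 748 + 16 = 764 C

764 C


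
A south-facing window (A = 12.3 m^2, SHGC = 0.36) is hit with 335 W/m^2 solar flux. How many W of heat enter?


Solar heat gain: Q = Area * SHGC * Irradiance
  Q = 12.3 * 0.36 * 335 = 1483.4 W

1483.4 W


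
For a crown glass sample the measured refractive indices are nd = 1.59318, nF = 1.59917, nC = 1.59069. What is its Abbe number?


Abbe number formula: Vd = (nd - 1) / (nF - nC)
  nd - 1 = 1.59318 - 1 = 0.59318
  nF - nC = 1.59917 - 1.59069 = 0.00848
  Vd = 0.59318 / 0.00848 = 69.95

69.95


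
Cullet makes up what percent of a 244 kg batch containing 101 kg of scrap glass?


Cullet ratio = (cullet mass / total batch mass) * 100
  Ratio = 101 / 244 * 100 = 41.39%

41.39%


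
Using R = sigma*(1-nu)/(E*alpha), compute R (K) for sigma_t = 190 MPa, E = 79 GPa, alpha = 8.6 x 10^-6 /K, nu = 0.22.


Thermal shock resistance: R = sigma * (1 - nu) / (E * alpha)
  Numerator = 190 * (1 - 0.22) = 148.2
  Denominator = 79 * 1000 * (8.6 x 10^-6) = 0.6794
  R = 148.2 / 0.6794 = 218.1 K

218.1 K


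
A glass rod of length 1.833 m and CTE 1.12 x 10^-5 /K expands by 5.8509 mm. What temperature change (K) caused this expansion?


Rearrange dL = alpha * L0 * dT for dT:
  dT = dL / (alpha * L0)
  dL (m) = 5.8509 / 1000 = 0.0058509
  dT = 0.0058509 / ((1.12 x 10^-5) * 1.833) = 285.0 K

285.0 K


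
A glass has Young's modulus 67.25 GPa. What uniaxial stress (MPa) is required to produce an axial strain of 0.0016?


Rearrange E = sigma / epsilon:
  sigma = E * epsilon
  E (MPa) = 67.25 * 1000 = 67250
  sigma = 67250 * 0.0016 = 107.6 MPa

107.6 MPa


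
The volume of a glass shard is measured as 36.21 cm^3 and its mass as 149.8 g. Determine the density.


Use the definition of density:
  rho = mass / volume
  rho = 149.8 / 36.21 = 4.137 g/cm^3

4.137 g/cm^3


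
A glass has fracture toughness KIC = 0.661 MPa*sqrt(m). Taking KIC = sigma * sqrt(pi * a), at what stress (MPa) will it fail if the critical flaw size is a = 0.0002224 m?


Rearrange KIC = sigma * sqrt(pi * a):
  sigma = KIC / sqrt(pi * a)
  sqrt(pi * 0.0002224) = 0.026433
  sigma = 0.661 / 0.026433 = 25.01 MPa

25.01 MPa


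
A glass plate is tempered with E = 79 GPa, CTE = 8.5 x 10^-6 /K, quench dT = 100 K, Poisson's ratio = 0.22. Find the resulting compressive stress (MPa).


Tempering stress: sigma = E * alpha * dT / (1 - nu)
  E (MPa) = 79 * 1000 = 79000
  Numerator = 79000 * (8.5 x 10^-6) * 100 = 67.15
  Denominator = 1 - 0.22 = 0.78
  sigma = 67.15 / 0.78 = 86.1 MPa

86.1 MPa


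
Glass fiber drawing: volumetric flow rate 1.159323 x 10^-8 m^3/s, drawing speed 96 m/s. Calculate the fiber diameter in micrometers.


Cross-sectional area from continuity:
  A = Q / v = 1.159323 x 10^-8 / 96 = 1.207628 x 10^-10 m^2
Diameter from circular cross-section:
  d = sqrt(4A / pi) * 10^6 (m -> um)
  d = sqrt(4 * 1.207628 x 10^-10 / pi) * 10^6 = 12.4 um

12.4 um


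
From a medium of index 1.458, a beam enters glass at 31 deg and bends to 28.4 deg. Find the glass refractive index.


Apply Snell's law: n1 * sin(theta1) = n2 * sin(theta2)
  n2 = n1 * sin(theta1) / sin(theta2)
  sin(31) = 0.515038
  sin(28.4) = 0.475624
  n2 = 1.458 * 0.515038 / 0.475624 = 1.5788

1.5788


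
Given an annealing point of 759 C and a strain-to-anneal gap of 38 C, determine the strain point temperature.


Strain point = annealing point - difference:
  T_strain = 759 - 38 = 721 C

721 C


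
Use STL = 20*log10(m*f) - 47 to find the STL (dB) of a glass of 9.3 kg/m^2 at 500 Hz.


Mass law: STL = 20 * log10(m * f) - 47
  m * f = 9.3 * 500 = 4650
  log10(4650) = 3.66745
  STL = 20 * 3.66745 - 47 = 73.349 - 47 = 26.3 dB

26.3 dB


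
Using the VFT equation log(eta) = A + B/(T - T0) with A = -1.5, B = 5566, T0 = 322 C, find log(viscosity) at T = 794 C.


VFT equation: log(eta) = A + B / (T - T0)
  T - T0 = 794 - 322 = 472
  B / (T - T0) = 5566 / 472 = 11.792
  log(eta) = -1.5 + 11.792 = 10.292

10.292


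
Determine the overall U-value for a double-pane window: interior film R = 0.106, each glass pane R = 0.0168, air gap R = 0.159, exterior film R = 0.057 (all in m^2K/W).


Total thermal resistance (series):
  R_total = R_in + R_glass + R_air + R_glass + R_out
  R_total = 0.106 + 0.0168 + 0.159 + 0.0168 + 0.057 = 0.3556 m^2K/W
U-value = 1 / R_total = 1 / 0.3556 = 2.812 W/m^2K

2.812 W/m^2K


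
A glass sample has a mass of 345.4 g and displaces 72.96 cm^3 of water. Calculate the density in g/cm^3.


Use the definition of density:
  rho = mass / volume
  rho = 345.4 / 72.96 = 4.734 g/cm^3

4.734 g/cm^3


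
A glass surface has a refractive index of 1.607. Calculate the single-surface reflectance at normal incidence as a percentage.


Fresnel reflectance at normal incidence:
  R = ((n - 1)/(n + 1))^2
  (n - 1)/(n + 1) = (1.607 - 1)/(1.607 + 1) = 0.232835
  R = 0.232835^2 = 0.0542121
  R(%) = 0.0542121 * 100 = 5.421%

5.421%


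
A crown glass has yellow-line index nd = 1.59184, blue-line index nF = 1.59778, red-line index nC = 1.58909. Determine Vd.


Abbe number formula: Vd = (nd - 1) / (nF - nC)
  nd - 1 = 1.59184 - 1 = 0.59184
  nF - nC = 1.59778 - 1.58909 = 0.00869
  Vd = 0.59184 / 0.00869 = 68.11

68.11


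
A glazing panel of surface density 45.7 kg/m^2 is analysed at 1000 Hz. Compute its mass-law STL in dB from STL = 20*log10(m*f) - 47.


Mass law: STL = 20 * log10(m * f) - 47
  m * f = 45.7 * 1000 = 45700
  log10(45700) = 4.65992
  STL = 20 * 4.65992 - 47 = 93.1984 - 47 = 46.2 dB

46.2 dB


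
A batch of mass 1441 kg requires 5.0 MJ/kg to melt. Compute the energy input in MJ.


Total energy = mass * specific energy
  E = 1441 * 5.0 = 7205 MJ

7205 MJ


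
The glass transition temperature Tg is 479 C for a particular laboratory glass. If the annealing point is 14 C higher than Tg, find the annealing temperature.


The annealing temperature is Tg plus the offset:
  T_anneal = 479 + 14 = 493 C

493 C


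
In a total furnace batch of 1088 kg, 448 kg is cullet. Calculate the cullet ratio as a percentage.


Cullet ratio = (cullet mass / total batch mass) * 100
  Ratio = 448 / 1088 * 100 = 41.18%

41.18%


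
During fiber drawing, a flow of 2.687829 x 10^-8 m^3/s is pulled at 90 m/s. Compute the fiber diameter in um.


Cross-sectional area from continuity:
  A = Q / v = 2.687829 x 10^-8 / 90 = 2.986477 x 10^-10 m^2
Diameter from circular cross-section:
  d = sqrt(4A / pi) * 10^6 (m -> um)
  d = sqrt(4 * 2.986477 x 10^-10 / pi) * 10^6 = 19.5 um

19.5 um


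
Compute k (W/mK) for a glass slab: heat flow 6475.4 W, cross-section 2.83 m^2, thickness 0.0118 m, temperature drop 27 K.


Fourier's law rearranged: k = Q * t / (A * dT)
  Numerator = 6475.4 * 0.0118 = 76.40972
  Denominator = 2.83 * 27 = 76.41
  k = 76.40972 / 76.41 = 1.0 W/mK

1.0 W/mK


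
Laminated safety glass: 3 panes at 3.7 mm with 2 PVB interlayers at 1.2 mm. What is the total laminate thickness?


Total thickness = glass contribution + PVB contribution
  Glass: 3 * 3.7 = 11.1 mm
  PVB: 2 * 1.2 = 2.4 mm
  Total = 11.1 + 2.4 = 13.5 mm

13.5 mm


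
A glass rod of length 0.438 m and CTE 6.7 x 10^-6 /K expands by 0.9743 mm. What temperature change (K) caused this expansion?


Rearrange dL = alpha * L0 * dT for dT:
  dT = dL / (alpha * L0)
  dL (m) = 0.9743 / 1000 = 0.0009743
  dT = 0.0009743 / ((6.7 x 10^-6) * 0.438) = 332.0 K

332.0 K


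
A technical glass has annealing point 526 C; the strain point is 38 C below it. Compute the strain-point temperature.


Strain point = annealing point - difference:
  T_strain = 526 - 38 = 488 C

488 C


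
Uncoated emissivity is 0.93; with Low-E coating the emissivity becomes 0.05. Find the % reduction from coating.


Percentage reduction = (1 - coated/uncoated) * 100
  Ratio = 0.05 / 0.93 = 0.0538
  Reduction = (1 - 0.0538) * 100 = 94.6%

94.6%


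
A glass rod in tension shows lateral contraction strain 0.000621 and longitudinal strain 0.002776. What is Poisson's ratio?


Poisson's ratio: nu = lateral strain / axial strain
  nu = 0.000621 / 0.002776 = 0.2237

0.2237


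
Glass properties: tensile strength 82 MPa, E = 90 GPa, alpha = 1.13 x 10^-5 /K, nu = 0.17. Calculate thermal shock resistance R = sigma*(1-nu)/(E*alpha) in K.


Thermal shock resistance: R = sigma * (1 - nu) / (E * alpha)
  Numerator = 82 * (1 - 0.17) = 68.06
  Denominator = 90 * 1000 * (1.13 x 10^-5) = 1.017
  R = 68.06 / 1.017 = 66.9 K

66.9 K


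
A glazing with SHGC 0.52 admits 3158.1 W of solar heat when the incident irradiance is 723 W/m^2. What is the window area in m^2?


Rearrange Q = Area * SHGC * Irradiance:
  Area = Q / (SHGC * Irradiance)
  Area = 3158.1 / (0.52 * 723) = 8.4 m^2

8.4 m^2


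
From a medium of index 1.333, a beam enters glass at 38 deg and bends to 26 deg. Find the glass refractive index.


Apply Snell's law: n1 * sin(theta1) = n2 * sin(theta2)
  n2 = n1 * sin(theta1) / sin(theta2)
  sin(38) = 0.615661
  sin(26) = 0.438371
  n2 = 1.333 * 0.615661 / 0.438371 = 1.8721

1.8721


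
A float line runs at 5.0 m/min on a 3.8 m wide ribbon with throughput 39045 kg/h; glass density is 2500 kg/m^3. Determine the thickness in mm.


Ribbon cross-section from mass balance:
  Volume rate = throughput / density = 39045 / 2500 = 15.618 m^3/h
  thickness = volume rate / (speed * 60 * width), i.e.
  thickness = throughput / (60 * speed * width * density) * 1000
  thickness = 39045 / (60 * 5.0 * 3.8 * 2500) * 1000 = 13.7 mm

13.7 mm


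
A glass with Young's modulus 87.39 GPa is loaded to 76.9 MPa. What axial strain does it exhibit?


Rearrange E = sigma / epsilon:
  epsilon = sigma / E
  E (MPa) = 87.39 * 1000 = 87390
  epsilon = 76.9 / 87390 = 0.00088

0.00088


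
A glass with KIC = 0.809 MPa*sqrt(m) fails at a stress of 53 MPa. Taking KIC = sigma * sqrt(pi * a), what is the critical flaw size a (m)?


Rearrange KIC = sigma * sqrt(pi * a):
  sqrt(pi * a) = KIC / sigma
  sqrt(pi * a) = 0.809 / 53 = 0.015264
  a = (KIC / sigma)^2 / pi
  a = 0.015264^2 / pi = 0.0000742 m

0.0000742 m


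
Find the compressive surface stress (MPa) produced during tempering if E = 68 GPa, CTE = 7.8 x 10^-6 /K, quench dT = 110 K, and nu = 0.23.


Tempering stress: sigma = E * alpha * dT / (1 - nu)
  E (MPa) = 68 * 1000 = 68000
  Numerator = 68000 * (7.8 x 10^-6) * 110 = 58.344
  Denominator = 1 - 0.23 = 0.77
  sigma = 58.344 / 0.77 = 75.8 MPa

75.8 MPa


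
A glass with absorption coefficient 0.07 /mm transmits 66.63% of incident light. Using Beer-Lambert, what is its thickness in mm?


Rearrange T = exp(-alpha * thickness):
  thickness = -ln(T) / alpha
  T = 66.63/100 = 0.6663
  ln(T) = -0.40602
  -ln(T) = 0.40602
  thickness = 0.40602 / 0.07 = 5.8 mm

5.8 mm


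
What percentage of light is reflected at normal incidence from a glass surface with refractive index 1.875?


Fresnel reflectance at normal incidence:
  R = ((n - 1)/(n + 1))^2
  (n - 1)/(n + 1) = (1.875 - 1)/(1.875 + 1) = 0.304348
  R = 0.304348^2 = 0.0926277
  R(%) = 0.0926277 * 100 = 9.263%

9.263%


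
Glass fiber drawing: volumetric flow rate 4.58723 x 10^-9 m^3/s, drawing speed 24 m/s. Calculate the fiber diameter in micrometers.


Cross-sectional area from continuity:
  A = Q / v = 4.58723 x 10^-9 / 24 = 1.911346 x 10^-10 m^2
Diameter from circular cross-section:
  d = sqrt(4A / pi) * 10^6 (m -> um)
  d = sqrt(4 * 1.911346 x 10^-10 / pi) * 10^6 = 15.6 um

15.6 um


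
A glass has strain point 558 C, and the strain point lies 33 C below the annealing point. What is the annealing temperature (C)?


T_anneal = T_strain + gap:
  T_anneal = 558 + 33 = 591 C

591 C


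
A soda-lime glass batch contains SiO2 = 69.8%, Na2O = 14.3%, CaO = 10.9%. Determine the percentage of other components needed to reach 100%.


Sum the three major oxides:
  SiO2 + Na2O + CaO = 69.8 + 14.3 + 10.9 = 95.0%
Subtract from 100%:
  Others = 100 - 95.0 = 5.0%

5.0%


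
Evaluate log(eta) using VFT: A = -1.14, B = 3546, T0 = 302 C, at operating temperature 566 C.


VFT equation: log(eta) = A + B / (T - T0)
  T - T0 = 566 - 302 = 264
  B / (T - T0) = 3546 / 264 = 13.432
  log(eta) = -1.14 + 13.432 = 12.292

12.292


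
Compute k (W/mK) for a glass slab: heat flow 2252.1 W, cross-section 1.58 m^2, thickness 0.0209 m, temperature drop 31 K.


Fourier's law rearranged: k = Q * t / (A * dT)
  Numerator = 2252.1 * 0.0209 = 47.06889
  Denominator = 1.58 * 31 = 48.98
  k = 47.06889 / 48.98 = 0.961 W/mK

0.961 W/mK


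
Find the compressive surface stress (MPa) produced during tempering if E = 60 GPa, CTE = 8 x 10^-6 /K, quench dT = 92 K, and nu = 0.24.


Tempering stress: sigma = E * alpha * dT / (1 - nu)
  E (MPa) = 60 * 1000 = 60000
  Numerator = 60000 * (8 x 10^-6) * 92 = 44.16
  Denominator = 1 - 0.24 = 0.76
  sigma = 44.16 / 0.76 = 58.1 MPa

58.1 MPa


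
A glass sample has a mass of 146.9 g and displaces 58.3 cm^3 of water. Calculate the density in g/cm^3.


Use the definition of density:
  rho = mass / volume
  rho = 146.9 / 58.3 = 2.52 g/cm^3

2.52 g/cm^3


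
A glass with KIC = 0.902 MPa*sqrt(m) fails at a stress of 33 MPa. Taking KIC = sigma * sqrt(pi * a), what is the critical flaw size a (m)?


Rearrange KIC = sigma * sqrt(pi * a):
  sqrt(pi * a) = KIC / sigma
  sqrt(pi * a) = 0.902 / 33 = 0.027333
  a = (KIC / sigma)^2 / pi
  a = 0.027333^2 / pi = 0.0002378 m

0.0002378 m


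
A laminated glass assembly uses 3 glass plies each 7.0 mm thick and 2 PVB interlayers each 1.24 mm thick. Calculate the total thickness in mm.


Total thickness = glass contribution + PVB contribution
  Glass: 3 * 7.0 = 21.0 mm
  PVB: 2 * 1.24 = 2.48 mm
  Total = 21.0 + 2.48 = 23.48 mm

23.48 mm


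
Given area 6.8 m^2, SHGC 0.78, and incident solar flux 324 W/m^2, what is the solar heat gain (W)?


Solar heat gain: Q = Area * SHGC * Irradiance
  Q = 6.8 * 0.78 * 324 = 1718.5 W

1718.5 W


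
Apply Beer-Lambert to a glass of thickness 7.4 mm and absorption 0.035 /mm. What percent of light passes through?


Beer-Lambert law: T = exp(-alpha * thickness)
  exponent = -0.035 * 7.4 = -0.259
  T = exp(-0.259) = 0.7718
  Percentage = 0.7718 * 100 = 77.18%

77.18%


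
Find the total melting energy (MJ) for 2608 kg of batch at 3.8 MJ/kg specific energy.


Total energy = mass * specific energy
  E = 2608 * 3.8 = 9910.4 MJ

9910.4 MJ


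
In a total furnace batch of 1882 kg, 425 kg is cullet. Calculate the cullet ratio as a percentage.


Cullet ratio = (cullet mass / total batch mass) * 100
  Ratio = 425 / 1882 * 100 = 22.58%

22.58%


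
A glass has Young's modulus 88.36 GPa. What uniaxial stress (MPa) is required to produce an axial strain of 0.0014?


Rearrange E = sigma / epsilon:
  sigma = E * epsilon
  E (MPa) = 88.36 * 1000 = 88360
  sigma = 88360 * 0.0014 = 123.7 MPa

123.7 MPa


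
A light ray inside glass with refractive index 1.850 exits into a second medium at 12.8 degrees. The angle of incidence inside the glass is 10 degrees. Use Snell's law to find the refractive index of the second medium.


Apply Snell's law: n1 * sin(theta1) = n2 * sin(theta2)
  n2 = n1 * sin(theta1) / sin(theta2)
  sin(10) = 0.173648
  sin(12.8) = 0.221548
  n2 = 1.850 * 0.173648 / 0.221548 = 1.45

1.45


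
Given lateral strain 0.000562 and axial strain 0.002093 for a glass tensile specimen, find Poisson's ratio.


Poisson's ratio: nu = lateral strain / axial strain
  nu = 0.000562 / 0.002093 = 0.2685

0.2685


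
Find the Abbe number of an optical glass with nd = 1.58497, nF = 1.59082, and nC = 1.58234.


Abbe number formula: Vd = (nd - 1) / (nF - nC)
  nd - 1 = 1.58497 - 1 = 0.58497
  nF - nC = 1.59082 - 1.58234 = 0.00848
  Vd = 0.58497 / 0.00848 = 68.98

68.98


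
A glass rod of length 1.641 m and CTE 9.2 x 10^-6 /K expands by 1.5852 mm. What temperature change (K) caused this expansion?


Rearrange dL = alpha * L0 * dT for dT:
  dT = dL / (alpha * L0)
  dL (m) = 1.5852 / 1000 = 0.0015852
  dT = 0.0015852 / ((9.2 x 10^-6) * 1.641) = 105.0 K

105.0 K


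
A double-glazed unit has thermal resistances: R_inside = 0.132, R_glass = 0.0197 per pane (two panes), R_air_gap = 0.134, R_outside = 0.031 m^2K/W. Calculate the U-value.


Total thermal resistance (series):
  R_total = R_in + R_glass + R_air + R_glass + R_out
  R_total = 0.132 + 0.0197 + 0.134 + 0.0197 + 0.031 = 0.3364 m^2K/W
U-value = 1 / R_total = 1 / 0.3364 = 2.973 W/m^2K

2.973 W/m^2K


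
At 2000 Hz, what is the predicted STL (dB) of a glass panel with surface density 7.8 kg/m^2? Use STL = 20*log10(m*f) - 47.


Mass law: STL = 20 * log10(m * f) - 47
  m * f = 7.8 * 2000 = 15600
  log10(15600) = 4.19312
  STL = 20 * 4.19312 - 47 = 83.8624 - 47 = 36.9 dB

36.9 dB


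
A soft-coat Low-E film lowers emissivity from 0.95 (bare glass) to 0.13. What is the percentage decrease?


Percentage reduction = (1 - coated/uncoated) * 100
  Ratio = 0.13 / 0.95 = 0.1368
  Reduction = (1 - 0.1368) * 100 = 86.3%

86.3%


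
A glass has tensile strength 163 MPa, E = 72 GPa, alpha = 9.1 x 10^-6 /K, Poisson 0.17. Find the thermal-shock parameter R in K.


Thermal shock resistance: R = sigma * (1 - nu) / (E * alpha)
  Numerator = 163 * (1 - 0.17) = 135.29
  Denominator = 72 * 1000 * (9.1 x 10^-6) = 0.6552
  R = 135.29 / 0.6552 = 206.5 K

206.5 K


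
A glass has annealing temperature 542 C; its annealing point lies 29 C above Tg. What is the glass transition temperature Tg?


Rearrange T_anneal = Tg + offset for Tg:
  Tg = T_anneal - offset = 542 - 29 = 513 C

513 C


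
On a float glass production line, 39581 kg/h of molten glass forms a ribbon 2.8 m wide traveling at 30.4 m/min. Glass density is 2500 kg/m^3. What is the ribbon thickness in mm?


Ribbon cross-section from mass balance:
  Volume rate = throughput / density = 39581 / 2500 = 15.8324 m^3/h
  thickness = volume rate / (speed * 60 * width), i.e.
  thickness = throughput / (60 * speed * width * density) * 1000
  thickness = 39581 / (60 * 30.4 * 2.8 * 2500) * 1000 = 3.1 mm

3.1 mm


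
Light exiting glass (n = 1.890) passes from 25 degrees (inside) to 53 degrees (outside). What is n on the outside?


Apply Snell's law: n1 * sin(theta1) = n2 * sin(theta2)
  n2 = n1 * sin(theta1) / sin(theta2)
  sin(25) = 0.422618
  sin(53) = 0.798636
  n2 = 1.890 * 0.422618 / 0.798636 = 1.0001

1.0001


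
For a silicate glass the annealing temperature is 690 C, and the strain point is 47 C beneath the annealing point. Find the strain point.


Strain point = annealing point - difference:
  T_strain = 690 - 47 = 643 C

643 C


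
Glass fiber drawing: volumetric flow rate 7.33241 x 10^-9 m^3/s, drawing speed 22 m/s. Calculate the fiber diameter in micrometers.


Cross-sectional area from continuity:
  A = Q / v = 7.33241 x 10^-9 / 22 = 3.332914 x 10^-10 m^2
Diameter from circular cross-section:
  d = sqrt(4A / pi) * 10^6 (m -> um)
  d = sqrt(4 * 3.332914 x 10^-10 / pi) * 10^6 = 20.6 um

20.6 um


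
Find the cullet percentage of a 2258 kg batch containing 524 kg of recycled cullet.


Cullet ratio = (cullet mass / total batch mass) * 100
  Ratio = 524 / 2258 * 100 = 23.21%

23.21%


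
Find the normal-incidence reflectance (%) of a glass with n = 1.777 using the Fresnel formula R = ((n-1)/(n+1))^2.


Fresnel reflectance at normal incidence:
  R = ((n - 1)/(n + 1))^2
  (n - 1)/(n + 1) = (1.777 - 1)/(1.777 + 1) = 0.279798
  R = 0.279798^2 = 0.0782869
  R(%) = 0.0782869 * 100 = 7.829%

7.829%


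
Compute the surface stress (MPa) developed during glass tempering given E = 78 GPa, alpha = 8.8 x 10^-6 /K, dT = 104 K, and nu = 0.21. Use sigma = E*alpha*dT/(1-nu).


Tempering stress: sigma = E * alpha * dT / (1 - nu)
  E (MPa) = 78 * 1000 = 78000
  Numerator = 78000 * (8.8 x 10^-6) * 104 = 71.3856
  Denominator = 1 - 0.21 = 0.79
  sigma = 71.3856 / 0.79 = 90.4 MPa

90.4 MPa


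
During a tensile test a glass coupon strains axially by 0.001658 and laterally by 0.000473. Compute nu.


Poisson's ratio: nu = lateral strain / axial strain
  nu = 0.000473 / 0.001658 = 0.2853

0.2853


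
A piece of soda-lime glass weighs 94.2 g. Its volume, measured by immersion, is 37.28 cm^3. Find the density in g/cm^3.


Use the definition of density:
  rho = mass / volume
  rho = 94.2 / 37.28 = 2.527 g/cm^3

2.527 g/cm^3


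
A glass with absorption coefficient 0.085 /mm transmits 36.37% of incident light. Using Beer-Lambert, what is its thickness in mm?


Rearrange T = exp(-alpha * thickness):
  thickness = -ln(T) / alpha
  T = 36.37/100 = 0.3637
  ln(T) = -1.01143
  -ln(T) = 1.01143
  thickness = 1.01143 / 0.085 = 11.9 mm

11.9 mm


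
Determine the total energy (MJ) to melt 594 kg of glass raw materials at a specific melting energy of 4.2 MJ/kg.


Total energy = mass * specific energy
  E = 594 * 4.2 = 2494.8 MJ

2494.8 MJ


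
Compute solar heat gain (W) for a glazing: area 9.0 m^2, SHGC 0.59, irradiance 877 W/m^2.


Solar heat gain: Q = Area * SHGC * Irradiance
  Q = 9.0 * 0.59 * 877 = 4656.9 W

4656.9 W


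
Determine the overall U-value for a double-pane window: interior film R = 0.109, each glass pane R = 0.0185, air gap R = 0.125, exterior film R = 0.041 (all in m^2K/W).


Total thermal resistance (series):
  R_total = R_in + R_glass + R_air + R_glass + R_out
  R_total = 0.109 + 0.0185 + 0.125 + 0.0185 + 0.041 = 0.312 m^2K/W
U-value = 1 / R_total = 1 / 0.312 = 3.205 W/m^2K

3.205 W/m^2K


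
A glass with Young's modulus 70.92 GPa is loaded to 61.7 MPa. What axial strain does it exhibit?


Rearrange E = sigma / epsilon:
  epsilon = sigma / E
  E (MPa) = 70.92 * 1000 = 70920
  epsilon = 61.7 / 70920 = 0.00087

0.00087


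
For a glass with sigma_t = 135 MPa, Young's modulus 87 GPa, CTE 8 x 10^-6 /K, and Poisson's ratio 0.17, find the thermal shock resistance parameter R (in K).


Thermal shock resistance: R = sigma * (1 - nu) / (E * alpha)
  Numerator = 135 * (1 - 0.17) = 112.05
  Denominator = 87 * 1000 * (8 x 10^-6) = 0.696
  R = 112.05 / 0.696 = 161.0 K

161.0 K


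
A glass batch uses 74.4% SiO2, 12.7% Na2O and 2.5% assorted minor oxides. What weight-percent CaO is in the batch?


Pieces sum to 100%:
  CaO = 100 - (SiO2 + Na2O + others)
  CaO = 100 - (74.4 + 12.7 + 2.5) = 10.4%

10.4%


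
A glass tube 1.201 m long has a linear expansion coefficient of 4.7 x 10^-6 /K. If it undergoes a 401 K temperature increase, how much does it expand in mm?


Thermal expansion formula: dL = alpha * L0 * dT
  dL = (4.7 x 10^-6) * 1.201 * 401 = 0.00226352 m
Convert to mm: 0.00226352 * 1000 = 2.2635 mm

2.2635 mm


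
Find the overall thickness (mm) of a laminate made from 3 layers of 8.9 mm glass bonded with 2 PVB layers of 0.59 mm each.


Total thickness = glass contribution + PVB contribution
  Glass: 3 * 8.9 = 26.7 mm
  PVB: 2 * 0.59 = 1.18 mm
  Total = 26.7 + 1.18 = 27.88 mm

27.88 mm


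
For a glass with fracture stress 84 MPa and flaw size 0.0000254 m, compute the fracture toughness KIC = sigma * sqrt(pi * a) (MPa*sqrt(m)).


Fracture toughness: KIC = sigma * sqrt(pi * a)
  pi * a = pi * 0.0000254 = 0.000079796
  sqrt(pi * a) = 0.008933
  KIC = 84 * 0.008933 = 0.75 MPa*sqrt(m)

0.75 MPa*sqrt(m)


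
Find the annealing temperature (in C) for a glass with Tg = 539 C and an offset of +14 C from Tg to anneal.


The annealing temperature is Tg plus the offset:
  T_anneal = 539 + 14 = 553 C

553 C


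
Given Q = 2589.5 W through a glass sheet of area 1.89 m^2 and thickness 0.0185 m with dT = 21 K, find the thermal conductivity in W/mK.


Fourier's law rearranged: k = Q * t / (A * dT)
  Numerator = 2589.5 * 0.0185 = 47.90575
  Denominator = 1.89 * 21 = 39.69
  k = 47.90575 / 39.69 = 1.207 W/mK

1.207 W/mK


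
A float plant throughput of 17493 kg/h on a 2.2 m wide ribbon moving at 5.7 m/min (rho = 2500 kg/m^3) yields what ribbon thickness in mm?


Ribbon cross-section from mass balance:
  Volume rate = throughput / density = 17493 / 2500 = 6.9972 m^3/h
  thickness = volume rate / (speed * 60 * width), i.e.
  thickness = throughput / (60 * speed * width * density) * 1000
  thickness = 17493 / (60 * 5.7 * 2.2 * 2500) * 1000 = 9.3 mm

9.3 mm


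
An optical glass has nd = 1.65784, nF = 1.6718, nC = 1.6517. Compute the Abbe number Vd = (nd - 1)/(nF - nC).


Abbe number formula: Vd = (nd - 1) / (nF - nC)
  nd - 1 = 1.65784 - 1 = 0.65784
  nF - nC = 1.6718 - 1.6517 = 0.0201
  Vd = 0.65784 / 0.0201 = 32.73

32.73


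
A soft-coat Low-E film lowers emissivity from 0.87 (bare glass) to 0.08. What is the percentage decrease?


Percentage reduction = (1 - coated/uncoated) * 100
  Ratio = 0.08 / 0.87 = 0.092
  Reduction = (1 - 0.092) * 100 = 90.8%

90.8%


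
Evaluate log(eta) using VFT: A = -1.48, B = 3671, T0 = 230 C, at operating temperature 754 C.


VFT equation: log(eta) = A + B / (T - T0)
  T - T0 = 754 - 230 = 524
  B / (T - T0) = 3671 / 524 = 7.006
  log(eta) = -1.48 + 7.006 = 5.526

5.526


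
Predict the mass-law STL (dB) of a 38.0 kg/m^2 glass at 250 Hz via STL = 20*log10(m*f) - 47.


Mass law: STL = 20 * log10(m * f) - 47
  m * f = 38.0 * 250 = 9500
  log10(9500) = 3.97772
  STL = 20 * 3.97772 - 47 = 79.5544 - 47 = 32.6 dB

32.6 dB


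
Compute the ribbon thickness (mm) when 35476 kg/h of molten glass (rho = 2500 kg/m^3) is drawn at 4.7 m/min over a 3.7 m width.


Ribbon cross-section from mass balance:
  Volume rate = throughput / density = 35476 / 2500 = 14.1904 m^3/h
  thickness = volume rate / (speed * 60 * width), i.e.
  thickness = throughput / (60 * speed * width * density) * 1000
  thickness = 35476 / (60 * 4.7 * 3.7 * 2500) * 1000 = 13.6 mm

13.6 mm


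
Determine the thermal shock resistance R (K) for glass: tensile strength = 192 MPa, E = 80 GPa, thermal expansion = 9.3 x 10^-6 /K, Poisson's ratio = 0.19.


Thermal shock resistance: R = sigma * (1 - nu) / (E * alpha)
  Numerator = 192 * (1 - 0.19) = 155.52
  Denominator = 80 * 1000 * (9.3 x 10^-6) = 0.744
  R = 155.52 / 0.744 = 209.0 K

209.0 K


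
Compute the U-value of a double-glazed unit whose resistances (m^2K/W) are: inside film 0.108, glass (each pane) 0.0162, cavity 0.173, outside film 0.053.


Total thermal resistance (series):
  R_total = R_in + R_glass + R_air + R_glass + R_out
  R_total = 0.108 + 0.0162 + 0.173 + 0.0162 + 0.053 = 0.3664 m^2K/W
U-value = 1 / R_total = 1 / 0.3664 = 2.729 W/m^2K

2.729 W/m^2K


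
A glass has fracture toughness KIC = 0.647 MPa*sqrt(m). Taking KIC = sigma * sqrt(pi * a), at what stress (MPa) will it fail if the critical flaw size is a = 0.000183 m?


Rearrange KIC = sigma * sqrt(pi * a):
  sigma = KIC / sqrt(pi * a)
  sqrt(pi * 0.000183) = 0.023977
  sigma = 0.647 / 0.023977 = 26.98 MPa

26.98 MPa


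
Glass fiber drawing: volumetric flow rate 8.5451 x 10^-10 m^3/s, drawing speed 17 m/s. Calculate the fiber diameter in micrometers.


Cross-sectional area from continuity:
  A = Q / v = 8.5451 x 10^-10 / 17 = 5.026529 x 10^-11 m^2
Diameter from circular cross-section:
  d = sqrt(4A / pi) * 10^6 (m -> um)
  d = sqrt(4 * 5.026529 x 10^-11 / pi) * 10^6 = 8.0 um

8.0 um


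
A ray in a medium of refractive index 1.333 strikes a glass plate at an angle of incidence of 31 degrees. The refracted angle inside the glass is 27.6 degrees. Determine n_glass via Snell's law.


Apply Snell's law: n1 * sin(theta1) = n2 * sin(theta2)
  n2 = n1 * sin(theta1) / sin(theta2)
  sin(31) = 0.515038
  sin(27.6) = 0.463296
  n2 = 1.333 * 0.515038 / 0.463296 = 1.4819

1.4819


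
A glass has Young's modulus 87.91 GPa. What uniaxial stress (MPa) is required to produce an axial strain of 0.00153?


Rearrange E = sigma / epsilon:
  sigma = E * epsilon
  E (MPa) = 87.91 * 1000 = 87910
  sigma = 87910 * 0.00153 = 134.5 MPa

134.5 MPa


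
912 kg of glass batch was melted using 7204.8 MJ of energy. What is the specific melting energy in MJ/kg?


Rearrange E = m * s for s:
  s = E / m
  s = 7204.8 / 912 = 7.9 MJ/kg

7.9 MJ/kg


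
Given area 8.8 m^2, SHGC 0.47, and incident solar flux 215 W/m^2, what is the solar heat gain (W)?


Solar heat gain: Q = Area * SHGC * Irradiance
  Q = 8.8 * 0.47 * 215 = 889.2 W

889.2 W


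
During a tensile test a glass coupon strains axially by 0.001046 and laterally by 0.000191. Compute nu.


Poisson's ratio: nu = lateral strain / axial strain
  nu = 0.000191 / 0.001046 = 0.1826

0.1826


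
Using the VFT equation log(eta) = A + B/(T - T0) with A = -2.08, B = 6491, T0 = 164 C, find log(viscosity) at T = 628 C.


VFT equation: log(eta) = A + B / (T - T0)
  T - T0 = 628 - 164 = 464
  B / (T - T0) = 6491 / 464 = 13.989
  log(eta) = -2.08 + 13.989 = 11.909

11.909


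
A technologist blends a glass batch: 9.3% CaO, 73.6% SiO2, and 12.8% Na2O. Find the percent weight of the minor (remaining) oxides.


Sum the three major oxides:
  SiO2 + Na2O + CaO = 73.6 + 12.8 + 9.3 = 95.7%
Subtract from 100%:
  Others = 100 - 95.7 = 4.3%

4.3%


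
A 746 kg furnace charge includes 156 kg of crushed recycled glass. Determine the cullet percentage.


Cullet ratio = (cullet mass / total batch mass) * 100
  Ratio = 156 / 746 * 100 = 20.91%

20.91%


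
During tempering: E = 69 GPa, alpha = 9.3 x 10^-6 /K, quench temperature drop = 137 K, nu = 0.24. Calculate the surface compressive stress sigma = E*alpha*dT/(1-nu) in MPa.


Tempering stress: sigma = E * alpha * dT / (1 - nu)
  E (MPa) = 69 * 1000 = 69000
  Numerator = 69000 * (9.3 x 10^-6) * 137 = 87.9129
  Denominator = 1 - 0.24 = 0.76
  sigma = 87.9129 / 0.76 = 115.7 MPa

115.7 MPa


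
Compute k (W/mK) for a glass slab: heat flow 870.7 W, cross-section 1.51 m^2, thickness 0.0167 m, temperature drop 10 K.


Fourier's law rearranged: k = Q * t / (A * dT)
  Numerator = 870.7 * 0.0167 = 14.54069
  Denominator = 1.51 * 10 = 15.1
  k = 14.54069 / 15.1 = 0.963 W/mK

0.963 W/mK


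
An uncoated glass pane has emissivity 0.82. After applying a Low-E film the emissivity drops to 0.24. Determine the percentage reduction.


Percentage reduction = (1 - coated/uncoated) * 100
  Ratio = 0.24 / 0.82 = 0.2927
  Reduction = (1 - 0.2927) * 100 = 70.7%

70.7%


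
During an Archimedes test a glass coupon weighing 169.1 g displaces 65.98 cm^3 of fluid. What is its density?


Use the definition of density:
  rho = mass / volume
  rho = 169.1 / 65.98 = 2.563 g/cm^3

2.563 g/cm^3


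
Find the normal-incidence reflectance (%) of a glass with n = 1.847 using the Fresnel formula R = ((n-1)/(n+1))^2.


Fresnel reflectance at normal incidence:
  R = ((n - 1)/(n + 1))^2
  (n - 1)/(n + 1) = (1.847 - 1)/(1.847 + 1) = 0.297506
  R = 0.297506^2 = 0.0885098
  R(%) = 0.0885098 * 100 = 8.851%

8.851%


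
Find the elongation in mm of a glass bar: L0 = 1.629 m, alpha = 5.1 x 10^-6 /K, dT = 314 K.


Thermal expansion formula: dL = alpha * L0 * dT
  dL = (5.1 x 10^-6) * 1.629 * 314 = 0.00260868 m
Convert to mm: 0.00260868 * 1000 = 2.6087 mm

2.6087 mm


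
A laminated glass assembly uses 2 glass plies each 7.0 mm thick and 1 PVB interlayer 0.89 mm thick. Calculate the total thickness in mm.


Total thickness = glass contribution + PVB contribution
  Glass: 2 * 7.0 = 14.0 mm
  PVB: 1 * 0.89 = 0.89 mm
  Total = 14.0 + 0.89 = 14.89 mm

14.89 mm


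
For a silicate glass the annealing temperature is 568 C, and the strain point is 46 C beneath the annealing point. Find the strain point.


Strain point = annealing point - difference:
  T_strain = 568 - 46 = 522 C

522 C


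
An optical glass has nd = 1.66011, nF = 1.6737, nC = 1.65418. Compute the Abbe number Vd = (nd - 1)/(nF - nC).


Abbe number formula: Vd = (nd - 1) / (nF - nC)
  nd - 1 = 1.66011 - 1 = 0.66011
  nF - nC = 1.6737 - 1.65418 = 0.01952
  Vd = 0.66011 / 0.01952 = 33.82

33.82


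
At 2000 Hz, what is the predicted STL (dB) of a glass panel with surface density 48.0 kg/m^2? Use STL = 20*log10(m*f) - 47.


Mass law: STL = 20 * log10(m * f) - 47
  m * f = 48.0 * 2000 = 96000
  log10(96000) = 4.98227
  STL = 20 * 4.98227 - 47 = 99.6454 - 47 = 52.6 dB

52.6 dB


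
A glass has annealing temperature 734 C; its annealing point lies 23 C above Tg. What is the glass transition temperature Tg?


Rearrange T_anneal = Tg + offset for Tg:
  Tg = T_anneal - offset = 734 - 23 = 711 C

711 C


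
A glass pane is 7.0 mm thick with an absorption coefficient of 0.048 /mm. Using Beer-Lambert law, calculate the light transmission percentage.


Beer-Lambert law: T = exp(-alpha * thickness)
  exponent = -0.048 * 7.0 = -0.336
  T = exp(-0.336) = 0.7146
  Percentage = 0.7146 * 100 = 71.46%

71.46%


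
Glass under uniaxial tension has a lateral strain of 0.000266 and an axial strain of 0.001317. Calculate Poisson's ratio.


Poisson's ratio: nu = lateral strain / axial strain
  nu = 0.000266 / 0.001317 = 0.202

0.202


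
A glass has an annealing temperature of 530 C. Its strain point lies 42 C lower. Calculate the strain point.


Strain point = annealing point - difference:
  T_strain = 530 - 42 = 488 C

488 C


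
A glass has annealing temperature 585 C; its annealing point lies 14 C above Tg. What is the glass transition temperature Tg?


Rearrange T_anneal = Tg + offset for Tg:
  Tg = T_anneal - offset = 585 - 14 = 571 C

571 C


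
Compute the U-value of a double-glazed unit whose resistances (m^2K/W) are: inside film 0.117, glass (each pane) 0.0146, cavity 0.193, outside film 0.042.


Total thermal resistance (series):
  R_total = R_in + R_glass + R_air + R_glass + R_out
  R_total = 0.117 + 0.0146 + 0.193 + 0.0146 + 0.042 = 0.3812 m^2K/W
U-value = 1 / R_total = 1 / 0.3812 = 2.623 W/m^2K

2.623 W/m^2K


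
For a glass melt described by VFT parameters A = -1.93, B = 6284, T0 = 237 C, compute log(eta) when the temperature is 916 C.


VFT equation: log(eta) = A + B / (T - T0)
  T - T0 = 916 - 237 = 679
  B / (T - T0) = 6284 / 679 = 9.255
  log(eta) = -1.93 + 9.255 = 7.325

7.325


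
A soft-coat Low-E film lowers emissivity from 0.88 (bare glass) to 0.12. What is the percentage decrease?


Percentage reduction = (1 - coated/uncoated) * 100
  Ratio = 0.12 / 0.88 = 0.1364
  Reduction = (1 - 0.1364) * 100 = 86.4%

86.4%


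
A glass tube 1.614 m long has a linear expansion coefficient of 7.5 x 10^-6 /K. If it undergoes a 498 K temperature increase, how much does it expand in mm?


Thermal expansion formula: dL = alpha * L0 * dT
  dL = (7.5 x 10^-6) * 1.614 * 498 = 0.00602829 m
Convert to mm: 0.00602829 * 1000 = 6.0283 mm

6.0283 mm


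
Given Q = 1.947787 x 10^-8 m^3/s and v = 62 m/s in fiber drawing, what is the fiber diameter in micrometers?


Cross-sectional area from continuity:
  A = Q / v = 1.947787 x 10^-8 / 62 = 3.141592 x 10^-10 m^2
Diameter from circular cross-section:
  d = sqrt(4A / pi) * 10^6 (m -> um)
  d = sqrt(4 * 3.141592 x 10^-10 / pi) * 10^6 = 20.0 um

20.0 um
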